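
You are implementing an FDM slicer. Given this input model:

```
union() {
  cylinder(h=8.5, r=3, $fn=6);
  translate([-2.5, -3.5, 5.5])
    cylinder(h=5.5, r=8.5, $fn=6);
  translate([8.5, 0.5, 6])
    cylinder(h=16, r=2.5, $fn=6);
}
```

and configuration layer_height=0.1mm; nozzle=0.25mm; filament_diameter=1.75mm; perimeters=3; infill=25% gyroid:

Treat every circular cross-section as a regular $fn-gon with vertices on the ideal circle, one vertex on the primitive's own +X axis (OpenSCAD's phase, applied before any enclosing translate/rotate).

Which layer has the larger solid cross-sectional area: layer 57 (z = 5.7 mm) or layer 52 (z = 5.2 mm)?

layer 57 (z = 5.7 mm)

Layer 57 (z = 5.7): the r=3 cylinder contributes a regular 6-gon of circumradius 3 (area = (6/2)·3.000²·sin(360°/6) = 23.38 mm²); the r=8.5 cylinder at (-2.5, -3.5) contributes a regular 6-gon of circumradius 8.5 (area = (6/2)·8.500²·sin(360°/6) = 187.71 mm²); the cylinder at (8.5, 0.5) is absent (z outside [6, 22]); Taking the union: the r=3 cylinder lies entirely inside the r=8.5 cylinder at (-2.5, -3.5), so the union is just the r=8.5 cylinder at (-2.5, -3.5) — area = 187.71 mm². So its area = 187.71 mm². Layer 52 (z = 5.2): the r=3 cylinder gives a regular 6-gon of circumradius 3 (constant along its height) (area = (6/2)·3.000²·sin(360°/6) = 23.38 mm²); the cylinder at (-2.5, -3.5) is absent (z outside [5.5, 11]); the cylinder at (8.5, 0.5) does not reach this height (z outside [6, 22]); Combining (union): only the r=3 cylinder is present, so the union is just that shape — area = 23.38 mm². So its area = 23.38 mm². Layer 57 is larger (187.71 vs 23.38 mm²).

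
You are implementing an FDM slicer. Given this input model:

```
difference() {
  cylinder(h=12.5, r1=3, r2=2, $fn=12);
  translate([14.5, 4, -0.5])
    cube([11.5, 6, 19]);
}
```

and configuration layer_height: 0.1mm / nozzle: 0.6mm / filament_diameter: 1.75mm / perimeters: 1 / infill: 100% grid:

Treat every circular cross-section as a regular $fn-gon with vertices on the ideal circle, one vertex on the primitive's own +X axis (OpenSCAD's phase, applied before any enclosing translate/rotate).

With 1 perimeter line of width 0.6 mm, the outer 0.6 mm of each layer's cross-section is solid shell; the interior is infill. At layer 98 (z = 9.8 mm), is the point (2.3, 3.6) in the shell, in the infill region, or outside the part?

outside

At z = 9.8 mm: the cone: at t=0.784 of its height the radius interpolates to r₁+(r₂−r₁)t = 2.216, giving a regular 12-gon of that circumradius; the 11.5×6 cube at (14.5, 4) contributes its full rectangle; Subtracting the remaining from the first: starting from the cone, the 11.5×6 cube at (14.5, 4) misses the remaining region (no effect) — 1 connected region. Overall, the cross-section is a single solid region. The nearest boundary edge runs (0.00, 2.22)→(1.11, 1.92); distance from the point to it = 2.06 mm. The point is not inside any of the regions above, so it lies outside the cross-section (2.06 mm from the nearest boundary).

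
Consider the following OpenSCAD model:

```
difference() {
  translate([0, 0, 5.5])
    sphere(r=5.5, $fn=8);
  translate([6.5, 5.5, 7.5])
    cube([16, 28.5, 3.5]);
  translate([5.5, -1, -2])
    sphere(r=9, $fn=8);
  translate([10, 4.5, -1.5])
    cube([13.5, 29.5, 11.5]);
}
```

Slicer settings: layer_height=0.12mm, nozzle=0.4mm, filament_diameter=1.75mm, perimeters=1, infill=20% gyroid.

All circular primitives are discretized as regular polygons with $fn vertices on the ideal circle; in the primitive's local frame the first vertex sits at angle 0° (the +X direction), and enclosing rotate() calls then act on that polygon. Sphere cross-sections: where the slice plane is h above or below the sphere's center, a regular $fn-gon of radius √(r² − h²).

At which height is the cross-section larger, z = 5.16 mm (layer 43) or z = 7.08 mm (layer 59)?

layer 59 (z = 7.08 mm)

Layer 43 (z = 5.16): the sphere: section is a regular 8-gon, circumradius = √(r²−h²) = √(5.5²−0.34²) = 5.489 (area = (8/2)·5.489²·sin(360°/8) = 85.23 mm²); the cube at (6.5, 5.5) does not reach this height (z outside [7.5, 11]); the r=9 sphere at (5.5, -1) slices to a regular 8-gon of circumradius 5.453 (√(r²−h²) with h=7.16 from center) (area = (8/2)·5.453²·sin(360°/8) = 84.10 mm²); the 13.5×29.5 cube at (10, 4.5) contributes its full rectangle (area 398.25 mm²); After the difference (first − rest): starting from the r=5.5 sphere (85.23 mm²), the r=9 sphere at (5.5, -1) partially overlaps it — only the 29.55 mm² overlap (of its 84.10 mm²) is removed, clipping the outline; the 13.5×29.5 cube at (10, 4.5) misses the remaining region (no effect) — area = 55.69 mm². So its area = 55.69 mm². Layer 59 (z = 7.08): the r=5.5 sphere slices to a regular 8-gon of circumradius 5.268 (√(r²−h²) with h=1.58 from center) (area = (8/2)·5.268²·sin(360°/8) = 78.50 mm²); the cube at (6.5, 5.5) is not intersected at this z (z outside [7.5, 11]); the sphere at (5.5, -1) does not reach this height (|z−center|=9.080 > r=9); the cube at (10, 4.5) (footprint 13.5×29.5) is included at this height (area 398.25 mm²); After the difference (first − rest): starting from the r=5.5 sphere (78.50 mm²), the 13.5×29.5 cube at (10, 4.5) misses the remaining region (no effect) — area = 78.50 mm². So its area = 78.50 mm². Layer 59 is larger (78.50 vs 55.69 mm²).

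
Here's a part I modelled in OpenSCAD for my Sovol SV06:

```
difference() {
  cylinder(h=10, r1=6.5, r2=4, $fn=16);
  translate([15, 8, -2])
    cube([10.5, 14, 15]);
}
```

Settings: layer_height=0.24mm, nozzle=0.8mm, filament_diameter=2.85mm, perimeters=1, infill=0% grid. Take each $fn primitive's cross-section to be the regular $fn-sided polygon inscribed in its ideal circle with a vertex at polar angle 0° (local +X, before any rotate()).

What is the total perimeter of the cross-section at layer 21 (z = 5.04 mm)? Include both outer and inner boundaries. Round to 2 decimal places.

At z = 5.04 mm: the cone contributes a regular 16-gon of circumradius 5.240 (interpolated between r1=6.5 and r2=4 at t=0.504) (perimeter = 2·16·5.240·sin(180°/16) = 32.71 mm); the cube at (15, 8) is present — its section is the full 10.5×14 rectangle (perimeter 49.00 mm); Subtracting the remaining from the first: starting from the cone, the 10.5×14 cube at (15, 8) misses the remaining region (no effect) — boundary = 32.71 mm. Overall, the cross-section is a single solid region. Total boundary length (outer) = 32.71 mm.

32.71 mm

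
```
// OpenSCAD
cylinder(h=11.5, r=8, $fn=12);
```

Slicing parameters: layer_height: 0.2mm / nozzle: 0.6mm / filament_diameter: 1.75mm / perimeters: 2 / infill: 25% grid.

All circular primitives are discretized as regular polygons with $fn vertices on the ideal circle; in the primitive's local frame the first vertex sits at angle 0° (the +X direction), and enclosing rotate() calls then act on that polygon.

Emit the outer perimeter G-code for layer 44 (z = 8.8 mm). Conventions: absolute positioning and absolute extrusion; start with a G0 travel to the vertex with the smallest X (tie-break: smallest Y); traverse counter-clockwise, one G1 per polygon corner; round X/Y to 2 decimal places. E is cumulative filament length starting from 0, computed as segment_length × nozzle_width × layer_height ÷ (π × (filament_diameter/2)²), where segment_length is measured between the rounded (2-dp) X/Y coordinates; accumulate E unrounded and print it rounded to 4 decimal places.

At z = 8.8 mm: the r=8 cylinder contributes a regular 12-gon of circumradius 8. The outline is a single polygon with 12 vertices. Extrusion per mm of travel: 0.6 × 0.2 / (π × 0.875²) = 0.049890. Accumulating E over each segment gives final E = 2.4795.

G0 X-8.00 Y0.00 Z8.80
G1 X-6.93 Y-4.00 E0.2066
G1 X-4.00 Y-6.93 E0.4133
G1 X0.00 Y-8.00 E0.6199
G1 X4.00 Y-6.93 E0.8265
G1 X6.93 Y-4.00 E1.0332
G1 X8.00 Y0.00 E1.2398
G1 X6.93 Y4.00 E1.4463
G1 X4.00 Y6.93 E1.6531
G1 X0.00 Y8.00 E1.8596
G1 X-4.00 Y6.93 E2.0662
G1 X-6.93 Y4.00 E2.2730
G1 X-8.00 Y0.00 E2.4795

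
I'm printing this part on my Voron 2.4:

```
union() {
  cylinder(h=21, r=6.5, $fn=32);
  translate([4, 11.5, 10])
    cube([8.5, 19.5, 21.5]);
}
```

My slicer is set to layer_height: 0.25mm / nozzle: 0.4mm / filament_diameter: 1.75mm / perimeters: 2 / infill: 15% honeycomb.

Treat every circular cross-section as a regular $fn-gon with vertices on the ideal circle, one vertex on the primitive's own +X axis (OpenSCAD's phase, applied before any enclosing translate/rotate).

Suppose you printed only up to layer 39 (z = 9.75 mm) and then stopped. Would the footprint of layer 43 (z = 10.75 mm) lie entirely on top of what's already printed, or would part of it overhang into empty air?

Compare the two slices. At z = 9.75: the r=6.5 cylinder contributes a regular 32-gon of circumradius 6.5 (area = (32/2)·6.500²·sin(360°/32) = 131.88 mm²); the cube at (4, 11.5) is not intersected at this z (z outside [10, 31.5]); Merging all regions: only the r=6.5 cylinder is present, so the union is just that shape — area = 131.88 mm². At z = 10.75: the cylinder: section is a regular 32-gon, circumradius r=6.5 (area = (32/2)·6.500²·sin(360°/32) = 131.88 mm²); the cube at (4, 11.5) is present — its section is the full 8.5×19.5 rectangle (area 165.75 mm²); Combining (union): the 2 present regions are separate (no shared area or edge), so areas and boundary lengths simply add and each stays a separate island — area = 297.63 mm². Checking containment: at z = 10.75 the cross-section extends beyond the z = 9.75 cross-section by about 165.75 mm².

part overhangs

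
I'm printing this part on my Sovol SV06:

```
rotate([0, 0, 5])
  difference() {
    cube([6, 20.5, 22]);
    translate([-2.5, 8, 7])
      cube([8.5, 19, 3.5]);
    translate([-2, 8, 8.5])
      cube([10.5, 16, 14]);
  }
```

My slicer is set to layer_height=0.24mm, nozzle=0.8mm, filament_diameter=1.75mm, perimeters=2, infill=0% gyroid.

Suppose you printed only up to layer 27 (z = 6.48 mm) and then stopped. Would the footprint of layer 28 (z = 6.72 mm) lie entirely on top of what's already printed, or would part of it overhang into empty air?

Compare the two slices. At z = 6.48: the cube (footprint 6×20.5) is included at this height (area 123.00 mm²); the cube at (-2.5, 8) is not intersected at this z (z outside [7, 10.5]); the cube at (-2, 8) does not reach this height (z outside [8.5, 22.5]); Subtracting the remaining from the first: none of the subtracted shapes is present at this height, so the 6×20.5 cube is unchanged — area = 123.00 mm²; (whole slice rotated 5° about Z — lengths, areas and connectivity unchanged). At z = 6.72: the 6×20.5 cube contributes its full rectangle (area 123.00 mm²); the cube at (-2.5, 8) is not intersected at this z (z outside [7, 10.5]); the cube at (-2, 8) is not intersected at this z (z outside [8.5, 22.5]); Taking the first minus the rest: none of the subtracted shapes is present at this height, so the 6×20.5 cube is unchanged — area = 123.00 mm²; (rotated 5° about Z; rotation is an isometry so areas/perimeters/island counts are preserved). Checking containment: the cross-section at z = 6.72 is a subset of the cross-section at z = 6.48.

entirely on top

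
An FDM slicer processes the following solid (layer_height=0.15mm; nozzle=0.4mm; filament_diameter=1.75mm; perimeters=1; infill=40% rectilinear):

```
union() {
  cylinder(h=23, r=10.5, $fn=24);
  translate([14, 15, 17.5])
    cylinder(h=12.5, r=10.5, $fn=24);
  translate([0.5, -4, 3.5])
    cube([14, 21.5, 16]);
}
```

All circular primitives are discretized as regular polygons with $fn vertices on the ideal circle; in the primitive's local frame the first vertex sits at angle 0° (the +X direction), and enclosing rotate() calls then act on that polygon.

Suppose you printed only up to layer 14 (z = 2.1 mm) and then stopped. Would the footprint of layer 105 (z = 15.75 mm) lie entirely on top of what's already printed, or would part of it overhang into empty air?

Compare the two slices. At z = 2.1: the r=10.5 cylinder contributes a regular 24-gon of circumradius 10.5 (area = (24/2)·10.500²·sin(360°/24) = 342.42 mm²); the cylinder at (14, 15) does not reach this height (z outside [17.5, 30]); the cube at (0.5, -4) does not reach this height (z outside [3.5, 19.5]); Merging all regions: only the r=10.5 cylinder is present, so the union is just that shape — area = 342.42 mm². At z = 15.75: the r=10.5 cylinder contributes a regular 24-gon of circumradius 10.5 (area = (24/2)·10.500²·sin(360°/24) = 342.42 mm²); the cylinder at (14, 15) is not intersected at this z (z outside [17.5, 30]); the 14×21.5 cube at (0.5, -4) contributes its full rectangle (area 301.00 mm²); Combining (union): the regions partially overlap — summed areas 643.42 mm² minus the doubly-counted overlap 119.09 mm² gives 524.33 mm² — area = 524.33 mm². Checking containment: at z = 15.75 the cross-section extends beyond the z = 2.1 cross-section by about 181.91 mm².

part overhangs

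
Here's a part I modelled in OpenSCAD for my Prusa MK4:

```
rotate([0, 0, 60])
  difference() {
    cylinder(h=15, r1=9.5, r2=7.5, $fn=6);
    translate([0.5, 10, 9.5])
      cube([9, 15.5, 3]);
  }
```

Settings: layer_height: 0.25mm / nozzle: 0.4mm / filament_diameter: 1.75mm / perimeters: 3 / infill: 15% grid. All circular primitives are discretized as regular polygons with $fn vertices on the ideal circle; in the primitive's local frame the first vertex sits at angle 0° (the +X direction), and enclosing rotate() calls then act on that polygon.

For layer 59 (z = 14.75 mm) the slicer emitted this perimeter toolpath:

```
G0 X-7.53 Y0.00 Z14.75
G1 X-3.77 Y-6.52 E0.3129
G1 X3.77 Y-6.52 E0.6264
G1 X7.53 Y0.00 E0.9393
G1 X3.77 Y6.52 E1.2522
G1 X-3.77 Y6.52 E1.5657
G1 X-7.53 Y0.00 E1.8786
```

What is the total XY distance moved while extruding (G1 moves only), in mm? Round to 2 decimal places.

Sum the Euclidean lengths of each G1 segment: total = 45.19 mm.

45.19 mm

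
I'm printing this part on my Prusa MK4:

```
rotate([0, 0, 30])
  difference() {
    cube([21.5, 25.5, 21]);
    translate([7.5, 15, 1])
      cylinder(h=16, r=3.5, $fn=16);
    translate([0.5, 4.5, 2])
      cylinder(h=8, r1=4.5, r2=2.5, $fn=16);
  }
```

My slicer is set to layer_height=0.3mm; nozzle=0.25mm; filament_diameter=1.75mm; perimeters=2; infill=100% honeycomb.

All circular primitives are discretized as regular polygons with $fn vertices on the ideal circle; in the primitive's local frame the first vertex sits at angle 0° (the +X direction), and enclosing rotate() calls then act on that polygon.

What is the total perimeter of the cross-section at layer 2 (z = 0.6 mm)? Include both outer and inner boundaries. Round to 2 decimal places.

At z = 0.6 mm: the cube is present — its section is the full 21.5×25.5 rectangle (perimeter 94.00 mm); the cylinder at (7.5, 15) does not reach this height (z outside [1, 17]); the cone at (0.5, 4.5) is absent (z outside [2, 10]); Subtracting the remaining from the first: none of the subtracted shapes is present at this height, so the 21.5×25.5 cube is unchanged — boundary = 94.00 mm; (whole slice rotated 30° about Z — lengths, areas and connectivity unchanged). Overall, the cross-section is a single solid region. Total boundary length (outer) = 94.00 mm.

94.00 mm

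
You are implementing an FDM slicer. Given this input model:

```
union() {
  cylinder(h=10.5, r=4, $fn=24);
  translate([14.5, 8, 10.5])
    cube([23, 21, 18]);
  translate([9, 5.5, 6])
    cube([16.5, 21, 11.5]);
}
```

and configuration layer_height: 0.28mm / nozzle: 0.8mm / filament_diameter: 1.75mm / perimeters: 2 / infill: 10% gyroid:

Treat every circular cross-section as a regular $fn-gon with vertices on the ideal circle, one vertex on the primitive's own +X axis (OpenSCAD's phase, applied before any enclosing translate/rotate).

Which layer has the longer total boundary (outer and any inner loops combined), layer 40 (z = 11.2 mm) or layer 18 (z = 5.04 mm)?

Layer 40 (z = 11.2): the cylinder is absent (z outside [0, 10.5]); the cube at (14.5, 8) (footprint 23×21) is included at this height (perimeter 88.00 mm); the cube at (9, 5.5) is present — its section is the full 16.5×21 rectangle (perimeter 75.00 mm); Taking the union: the regions partially overlap (shared area 203.50 mm²), so the edge portions inside another operand are dropped and the merged outline is re-measured after clipping — boundary = 104.00 mm. So its perimeter = 104.00 mm. Layer 18 (z = 5.04): the r=4 cylinder contributes a regular 24-gon of circumradius 4 (perimeter = 2·24·4.000·sin(180°/24) = 25.06 mm); the cube at (14.5, 8) is not intersected at this z (z outside [10.5, 28.5]); the cube at (9, 5.5) is absent (z outside [6, 17.5]); Combining (union): only the r=4 cylinder is present, so the union is just that shape — boundary = 25.06 mm. So its perimeter = 25.06 mm. Layer 40 is larger (104.00 vs 25.06 mm).

layer 40 (z = 11.2 mm)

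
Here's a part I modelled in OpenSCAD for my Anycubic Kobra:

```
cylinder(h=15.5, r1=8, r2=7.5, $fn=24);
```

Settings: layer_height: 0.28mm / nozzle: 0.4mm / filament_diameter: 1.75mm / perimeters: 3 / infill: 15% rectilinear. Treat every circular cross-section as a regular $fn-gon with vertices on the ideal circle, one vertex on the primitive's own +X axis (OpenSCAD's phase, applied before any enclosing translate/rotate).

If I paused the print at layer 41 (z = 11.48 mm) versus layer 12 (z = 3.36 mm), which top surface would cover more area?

Layer 41 (z = 11.48): the cone (r1=8→r2=7.5) has section circumradius 7.630 here — a regular 24-gon (area = (24/2)·7.630²·sin(360°/24) = 180.80 mm²). So its area = 180.80 mm². Layer 12 (z = 3.36): the cone (r1=8→r2=7.5) has section circumradius 7.892 here — a regular 24-gon (area = (24/2)·7.892²·sin(360°/24) = 193.42 mm²). So its area = 193.42 mm². Layer 12 is larger (193.42 vs 180.80 mm²).

layer 12 (z = 3.36 mm)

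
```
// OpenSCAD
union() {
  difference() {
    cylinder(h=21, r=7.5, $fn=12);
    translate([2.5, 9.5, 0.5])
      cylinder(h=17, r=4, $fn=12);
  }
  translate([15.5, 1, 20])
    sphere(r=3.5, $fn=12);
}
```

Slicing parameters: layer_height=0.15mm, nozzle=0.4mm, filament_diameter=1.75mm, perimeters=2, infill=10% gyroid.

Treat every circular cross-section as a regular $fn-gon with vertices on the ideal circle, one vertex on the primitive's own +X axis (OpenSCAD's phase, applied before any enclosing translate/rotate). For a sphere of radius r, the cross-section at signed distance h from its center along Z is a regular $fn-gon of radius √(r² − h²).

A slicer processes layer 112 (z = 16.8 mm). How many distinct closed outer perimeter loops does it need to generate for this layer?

2

At z = 16.8 mm: the r=7.5 cylinder gives a regular 12-gon of circumradius 7.5 (constant along its height); the cylinder at (2.5, 9.5): section is a regular 12-gon, circumradius r=4; Taking the first minus the rest: starting from the r=7.5 cylinder, the r=4 cylinder at (2.5, 9.5) partially overlaps it — only the 5.02 mm² overlap (of its 48.00 mm²) is removed, clipping the outline — 1 connected region; the r=3.5 sphere at (15.5, 1) contributes a regular 12-gon of circumradius √(3.5²−3.2²) = 1.418; Combining (union): the 2 present regions are separate (no shared area or edge), so areas and boundary lengths simply add and each stays a separate island — 2 connected regions. The result has 2 disconnected regions.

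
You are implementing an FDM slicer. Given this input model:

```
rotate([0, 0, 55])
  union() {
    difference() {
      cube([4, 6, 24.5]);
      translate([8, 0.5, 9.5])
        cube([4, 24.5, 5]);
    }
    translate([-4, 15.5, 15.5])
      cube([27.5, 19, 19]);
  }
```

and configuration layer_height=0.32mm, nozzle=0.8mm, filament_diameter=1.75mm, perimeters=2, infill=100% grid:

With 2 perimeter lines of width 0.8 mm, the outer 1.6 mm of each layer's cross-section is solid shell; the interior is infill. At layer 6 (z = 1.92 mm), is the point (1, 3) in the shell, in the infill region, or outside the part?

At z = 1.92 mm: the cube is present — its section is the full 4×6 rectangle; the cube at (8, 0.5) is not intersected at this z (z outside [9.5, 14.5]); After the difference (first − rest): none of the subtracted shapes is present at this height, so the 4×6 cube is unchanged — 1 connected region; the cube at (-4, 15.5) is not intersected at this z (z outside [15.5, 34.5]); Taking the union: only the result so far is present, so the union is just that shape — 1 connected region; (whole slice rotated 55° about Z — lengths, areas and connectivity unchanged). Overall, the cross-section is a single solid region. Undo the 55° rotation: the query point maps to (3.031, 0.902) in the un-rotated model frame. The nearest boundary edge runs (0.00, 0.00)→(4.00, 0.00); distance from the point to it = 0.90 mm. The point is inside the cross-section, 0.90 mm from the nearest boundary — within the 1.6 mm shell band (2 × 0.8).

shell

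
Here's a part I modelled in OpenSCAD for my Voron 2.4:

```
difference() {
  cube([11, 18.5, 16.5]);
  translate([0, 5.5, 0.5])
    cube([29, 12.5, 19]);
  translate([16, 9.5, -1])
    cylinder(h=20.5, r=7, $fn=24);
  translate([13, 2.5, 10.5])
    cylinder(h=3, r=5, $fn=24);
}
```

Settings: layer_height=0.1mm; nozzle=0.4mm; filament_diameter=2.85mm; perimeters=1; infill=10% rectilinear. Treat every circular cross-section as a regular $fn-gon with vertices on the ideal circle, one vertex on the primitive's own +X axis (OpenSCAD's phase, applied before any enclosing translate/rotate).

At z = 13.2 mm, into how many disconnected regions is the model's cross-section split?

At z = 13.2 mm: the cube is present — its section is the full 11×18.5 rectangle; the cube at (0, 5.5) is present — its section is the full 29×12.5 rectangle; the cylinder at (16, 9.5): section is a regular 24-gon, circumradius r=7; the r=5 cylinder at (13, 2.5) contributes a regular 24-gon of circumradius 5; After the difference (first − rest): starting from the 11×18.5 cube, the 29×12.5 cube at (0, 5.5) partially overlaps it — only the 137.50 mm² overlap (of its 362.50 mm²) is removed, clipping the outline; the r=7 cylinder at (16, 9.5) partially overlaps it — only the 0.30 mm² overlap (of its 152.19 mm²) is removed, clipping the outline; the r=5 cylinder at (13, 2.5) partially overlaps it — only the 14.54 mm² overlap (of its 77.65 mm²) is removed, clipping the outline — 2 connected regions. The result has 2 disconnected regions.

2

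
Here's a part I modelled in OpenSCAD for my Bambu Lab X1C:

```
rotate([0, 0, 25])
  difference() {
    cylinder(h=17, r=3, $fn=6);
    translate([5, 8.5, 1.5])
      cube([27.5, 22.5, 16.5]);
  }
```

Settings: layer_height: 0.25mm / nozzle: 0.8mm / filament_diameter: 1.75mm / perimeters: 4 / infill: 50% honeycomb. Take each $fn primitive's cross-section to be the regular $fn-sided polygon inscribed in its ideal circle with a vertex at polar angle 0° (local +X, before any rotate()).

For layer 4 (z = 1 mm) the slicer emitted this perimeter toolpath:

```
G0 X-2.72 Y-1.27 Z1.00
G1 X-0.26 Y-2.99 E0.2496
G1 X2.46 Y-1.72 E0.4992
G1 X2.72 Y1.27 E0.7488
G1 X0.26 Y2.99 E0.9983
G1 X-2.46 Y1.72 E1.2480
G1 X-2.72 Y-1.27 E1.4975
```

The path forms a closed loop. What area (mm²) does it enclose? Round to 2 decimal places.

Apply the shoelace formula to the sequence of (X, Y) vertices; enclosed area = 23.41 mm².

23.41 mm²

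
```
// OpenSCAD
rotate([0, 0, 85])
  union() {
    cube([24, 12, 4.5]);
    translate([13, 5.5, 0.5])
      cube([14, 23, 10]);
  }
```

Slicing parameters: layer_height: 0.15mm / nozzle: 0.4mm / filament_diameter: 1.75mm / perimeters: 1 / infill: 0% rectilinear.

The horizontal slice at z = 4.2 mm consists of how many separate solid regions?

At z = 4.2 mm: the cube (footprint 24×12) is included at this height; the cube at (13, 5.5) (footprint 14×23) is included at this height; Taking the union: the regions partially overlap (shared area 71.50 mm²), so overlapping operands fuse into one piece — 1 connected region; (whole slice rotated 85° about Z — lengths, areas and connectivity unchanged). The result has 1 disconnected region.

1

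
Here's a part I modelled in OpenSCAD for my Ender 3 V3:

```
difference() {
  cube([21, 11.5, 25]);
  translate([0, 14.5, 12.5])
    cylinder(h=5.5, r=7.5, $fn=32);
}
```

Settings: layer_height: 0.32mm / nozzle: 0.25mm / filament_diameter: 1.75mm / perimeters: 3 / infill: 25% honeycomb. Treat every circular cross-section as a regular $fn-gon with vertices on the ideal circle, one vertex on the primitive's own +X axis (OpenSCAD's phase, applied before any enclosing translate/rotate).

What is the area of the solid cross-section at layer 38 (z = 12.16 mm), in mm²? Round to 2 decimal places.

241.50 mm²

At z = 12.16 mm: the 21×11.5 cube contributes its full rectangle (area 241.50 mm²); the cylinder at (0, 14.5) is not intersected at this z (z outside [12.5, 18]); Taking the first minus the rest: none of the subtracted shapes is present at this height, so the 21×11.5 cube is unchanged — area = 241.50 mm². Overall, the cross-section is a single solid region. Net area = 241.50 mm².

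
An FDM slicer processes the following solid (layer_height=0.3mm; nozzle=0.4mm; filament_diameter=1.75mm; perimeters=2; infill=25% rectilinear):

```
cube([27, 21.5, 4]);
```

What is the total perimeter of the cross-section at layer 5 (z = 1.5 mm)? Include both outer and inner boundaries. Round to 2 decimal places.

At z = 1.5 mm: the cube is present — its section is the full 27×21.5 rectangle (perimeter 97.00 mm). Overall, the cross-section is a single solid region. Total boundary length (outer) = 97.00 mm.

97.00 mm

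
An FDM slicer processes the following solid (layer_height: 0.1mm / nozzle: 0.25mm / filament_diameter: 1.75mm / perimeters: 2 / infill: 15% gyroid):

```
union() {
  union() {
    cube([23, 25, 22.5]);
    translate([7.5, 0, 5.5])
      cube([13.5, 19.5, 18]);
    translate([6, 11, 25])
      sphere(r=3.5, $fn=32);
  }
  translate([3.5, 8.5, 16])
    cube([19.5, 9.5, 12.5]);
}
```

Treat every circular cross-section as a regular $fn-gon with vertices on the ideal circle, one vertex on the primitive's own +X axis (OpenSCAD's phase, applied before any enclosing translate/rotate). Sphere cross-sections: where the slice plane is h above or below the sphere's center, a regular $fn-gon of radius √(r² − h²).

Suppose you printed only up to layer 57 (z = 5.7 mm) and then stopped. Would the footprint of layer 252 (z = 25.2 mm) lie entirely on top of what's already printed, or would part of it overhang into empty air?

entirely on top

Compare the two slices. At z = 5.7: the cube (footprint 23×25) is included at this height (area 575.00 mm²); the cube at (7.5, 0) (footprint 13.5×19.5) is included at this height (area 263.25 mm²); the sphere at (6, 11) is not intersected at this z (|z−center|=19.300 > r=3.5); Merging all regions: the 13.5×19.5 cube at (7.5, 0) lies entirely inside the 23×25 cube, so the union is just the 23×25 cube — area = 575.00 mm²; the cube at (3.5, 8.5) is absent (z outside [16, 28.5]); Combining (union): only the result so far is present, so the union is just that shape — area = 575.00 mm². At z = 25.2: the cube is absent (z outside [0, 22.5]); the cube at (7.5, 0) does not reach this height (z outside [5.5, 23.5]); the r=3.5 sphere at (6, 11) contributes a regular 32-gon of circumradius √(3.5²−0.2²) = 3.494 (area = (32/2)·3.494²·sin(360°/32) = 38.11 mm²); Merging all regions: only the r=3.5 sphere at (6, 11) is present, so the union is just that shape — area = 38.11 mm²; the cube at (3.5, 8.5) (footprint 19.5×9.5) is included at this height (area 185.25 mm²); Taking the union: the regions partially overlap — summed areas 223.36 mm² minus the doubly-counted overlap 31.55 mm² gives 191.81 mm² — area = 191.81 mm². Checking containment: the cross-section at z = 25.2 is a subset of the cross-section at z = 5.7.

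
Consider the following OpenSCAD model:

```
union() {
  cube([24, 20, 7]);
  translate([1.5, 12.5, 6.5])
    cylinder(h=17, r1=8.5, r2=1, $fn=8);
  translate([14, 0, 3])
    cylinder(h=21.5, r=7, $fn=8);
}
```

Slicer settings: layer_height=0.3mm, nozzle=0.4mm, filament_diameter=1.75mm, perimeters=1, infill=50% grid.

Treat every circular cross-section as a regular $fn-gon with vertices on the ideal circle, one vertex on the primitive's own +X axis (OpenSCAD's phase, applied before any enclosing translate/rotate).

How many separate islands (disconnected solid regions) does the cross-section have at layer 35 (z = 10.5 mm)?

At z = 10.5 mm: the cube is not intersected at this z (z outside [0, 7]); the cone at (1.5, 12.5): at t=0.235 of its height the radius interpolates to r₁+(r₂−r₁)t = 6.735, giving a regular 8-gon of that circumradius; the r=7 cylinder at (14, 0) gives a regular 8-gon of circumradius 7 (constant along its height); Merging all regions: the 2 present regions are separate (no shared area or edge), so areas and boundary lengths simply add and each stays a separate island — 2 connected regions. Overall, the cross-section has 2 separate islands. Island count = 2.

2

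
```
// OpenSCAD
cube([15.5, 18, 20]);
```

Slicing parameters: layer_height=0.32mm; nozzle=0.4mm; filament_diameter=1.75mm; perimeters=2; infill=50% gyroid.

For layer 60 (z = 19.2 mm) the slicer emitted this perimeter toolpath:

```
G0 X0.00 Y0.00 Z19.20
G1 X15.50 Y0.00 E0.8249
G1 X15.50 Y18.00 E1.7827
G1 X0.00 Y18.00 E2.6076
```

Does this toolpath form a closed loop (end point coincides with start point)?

no

Start point (G0): (0.00, 0.00). End point (last G1): the path does not return to the start — open.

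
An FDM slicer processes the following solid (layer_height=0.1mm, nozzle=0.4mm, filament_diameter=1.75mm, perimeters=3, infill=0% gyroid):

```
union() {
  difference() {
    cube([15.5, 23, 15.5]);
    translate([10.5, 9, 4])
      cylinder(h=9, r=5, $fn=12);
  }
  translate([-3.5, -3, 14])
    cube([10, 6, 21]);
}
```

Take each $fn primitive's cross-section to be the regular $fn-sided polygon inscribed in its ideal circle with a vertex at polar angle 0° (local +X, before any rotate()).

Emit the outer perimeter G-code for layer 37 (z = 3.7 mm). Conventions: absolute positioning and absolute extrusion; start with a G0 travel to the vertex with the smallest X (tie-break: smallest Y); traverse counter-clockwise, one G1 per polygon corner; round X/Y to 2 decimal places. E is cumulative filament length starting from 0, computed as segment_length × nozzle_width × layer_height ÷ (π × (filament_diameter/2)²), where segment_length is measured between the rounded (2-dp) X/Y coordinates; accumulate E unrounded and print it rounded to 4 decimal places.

G0 X0.00 Y0.00 Z3.70
G1 X15.50 Y0.00 E0.2578
G1 X15.50 Y23.00 E0.6403
G1 X0.00 Y23.00 E0.8980
G1 X0.00 Y0.00 E1.2805

At z = 3.7 mm: the cube is present — its section is the full 15.5×23 rectangle; the cylinder at (10.5, 9) is not intersected at this z (z outside [4, 13]); After the difference (first − rest): none of the subtracted shapes is present at this height, so the 15.5×23 cube is unchanged — 1 connected region; the cube at (-3.5, -3) is not intersected at this z (z outside [14, 35]); Combining (union): only that combined region is present, so the union is just that shape — 1 connected region. The outline is a single polygon with 4 vertices. Extrusion per mm of travel: 0.4 × 0.1 / (π × 0.875²) = 0.016630. Accumulating E over each segment gives final E = 1.2805.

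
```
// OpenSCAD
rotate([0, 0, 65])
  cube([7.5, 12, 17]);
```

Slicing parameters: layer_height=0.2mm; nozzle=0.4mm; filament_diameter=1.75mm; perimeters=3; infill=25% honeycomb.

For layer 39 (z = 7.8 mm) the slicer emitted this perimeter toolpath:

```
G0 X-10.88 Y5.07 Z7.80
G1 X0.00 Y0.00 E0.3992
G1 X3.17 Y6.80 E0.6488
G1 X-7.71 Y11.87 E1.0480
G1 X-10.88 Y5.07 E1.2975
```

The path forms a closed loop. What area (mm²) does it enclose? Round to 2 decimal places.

90.06 mm²

Apply the shoelace formula to the sequence of (X, Y) vertices; enclosed area = 90.06 mm².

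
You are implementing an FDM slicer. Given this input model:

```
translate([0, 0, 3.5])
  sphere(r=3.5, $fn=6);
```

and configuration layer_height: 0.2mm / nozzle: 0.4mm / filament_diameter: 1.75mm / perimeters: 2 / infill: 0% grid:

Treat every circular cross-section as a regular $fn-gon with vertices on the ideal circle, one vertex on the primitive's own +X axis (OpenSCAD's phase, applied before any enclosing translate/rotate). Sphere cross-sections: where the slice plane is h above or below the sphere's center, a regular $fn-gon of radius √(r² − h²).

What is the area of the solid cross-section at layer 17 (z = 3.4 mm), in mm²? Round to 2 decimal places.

At z = 3.4 mm: the r=3.5 sphere contributes a regular 6-gon of circumradius √(3.5²−0.1²) = 3.499 (area = (6/2)·3.499²·sin(360°/6) = 31.80 mm²). Overall, the cross-section is a single solid region. Net area = 31.80 mm².

31.80 mm²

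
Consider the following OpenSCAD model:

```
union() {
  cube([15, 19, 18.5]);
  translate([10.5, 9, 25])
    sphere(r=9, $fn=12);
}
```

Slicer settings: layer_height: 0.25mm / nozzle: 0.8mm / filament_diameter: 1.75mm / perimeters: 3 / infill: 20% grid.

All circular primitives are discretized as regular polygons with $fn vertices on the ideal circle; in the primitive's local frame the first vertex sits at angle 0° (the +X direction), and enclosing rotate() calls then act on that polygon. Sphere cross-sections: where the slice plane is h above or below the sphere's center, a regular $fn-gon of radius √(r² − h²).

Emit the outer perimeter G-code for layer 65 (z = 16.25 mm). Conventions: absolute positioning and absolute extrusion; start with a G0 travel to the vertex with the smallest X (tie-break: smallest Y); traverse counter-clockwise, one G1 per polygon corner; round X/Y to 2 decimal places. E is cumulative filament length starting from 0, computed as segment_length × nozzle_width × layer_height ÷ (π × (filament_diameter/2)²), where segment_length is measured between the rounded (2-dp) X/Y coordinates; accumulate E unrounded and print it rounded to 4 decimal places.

At z = 16.25 mm: the cube (footprint 15×19) is included at this height; the r=9 sphere at (10.5, 9) slices to a regular 12-gon of circumradius 2.107 (√(r²−h²) with h=8.75 from center); Merging all regions: the r=9 sphere at (10.5, 9) lies entirely inside the 15×19 cube, so the union is just the 15×19 cube — 1 connected region. The outline is a single polygon with 4 vertices. Extrusion per mm of travel: 0.8 × 0.25 / (π × 0.875²) = 0.083150. Accumulating E over each segment gives final E = 5.6542.

G0 X0.00 Y0.00 Z16.25
G1 X15.00 Y0.00 E1.2473
G1 X15.00 Y19.00 E2.8271
G1 X0.00 Y19.00 E4.0744
G1 X0.00 Y0.00 E5.6542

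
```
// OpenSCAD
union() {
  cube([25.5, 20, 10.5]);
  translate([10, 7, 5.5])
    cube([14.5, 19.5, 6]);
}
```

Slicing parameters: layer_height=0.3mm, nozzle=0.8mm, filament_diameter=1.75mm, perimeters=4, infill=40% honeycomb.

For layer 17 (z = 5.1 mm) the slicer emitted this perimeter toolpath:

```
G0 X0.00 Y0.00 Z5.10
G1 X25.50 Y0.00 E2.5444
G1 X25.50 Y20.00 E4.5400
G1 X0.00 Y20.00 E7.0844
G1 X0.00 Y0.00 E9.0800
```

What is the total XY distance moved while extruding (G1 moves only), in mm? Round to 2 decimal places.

Sum the Euclidean lengths of each G1 segment: total = 91.00 mm.

91.00 mm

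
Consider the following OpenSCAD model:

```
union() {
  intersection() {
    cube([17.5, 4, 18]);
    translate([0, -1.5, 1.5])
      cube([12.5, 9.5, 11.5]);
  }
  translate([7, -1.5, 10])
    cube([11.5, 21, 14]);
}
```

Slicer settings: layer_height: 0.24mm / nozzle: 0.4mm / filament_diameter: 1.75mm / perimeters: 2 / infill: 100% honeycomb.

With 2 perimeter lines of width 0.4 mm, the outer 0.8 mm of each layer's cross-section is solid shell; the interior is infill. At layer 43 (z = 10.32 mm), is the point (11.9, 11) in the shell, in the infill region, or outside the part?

infill

At z = 10.32 mm: the cube is present — its section is the full 17.5×4 rectangle; the cube at (0, -1.5) is present — its section is the full 12.5×9.5 rectangle; After intersecting: the 12.5×9.5 cube at (0, -1.5) partially overlaps the 17.5×4 cube; clipping to the common part keeps 50.00 mm² — 1 connected region; the cube at (7, -1.5) (footprint 11.5×21) is included at this height; Combining (union): the regions partially overlap (shared area 22.00 mm²), so overlapping operands fuse into one piece — 1 connected region. Overall, the cross-section is a single solid region. The nearest boundary edge runs (7.00, 4.00)→(7.00, 19.50); distance from the point to it = 4.90 mm. The point is inside the cross-section and 4.90 mm from the nearest boundary — more than the 0.8 mm shell width (2 × 0.4), so it's in the infill interior.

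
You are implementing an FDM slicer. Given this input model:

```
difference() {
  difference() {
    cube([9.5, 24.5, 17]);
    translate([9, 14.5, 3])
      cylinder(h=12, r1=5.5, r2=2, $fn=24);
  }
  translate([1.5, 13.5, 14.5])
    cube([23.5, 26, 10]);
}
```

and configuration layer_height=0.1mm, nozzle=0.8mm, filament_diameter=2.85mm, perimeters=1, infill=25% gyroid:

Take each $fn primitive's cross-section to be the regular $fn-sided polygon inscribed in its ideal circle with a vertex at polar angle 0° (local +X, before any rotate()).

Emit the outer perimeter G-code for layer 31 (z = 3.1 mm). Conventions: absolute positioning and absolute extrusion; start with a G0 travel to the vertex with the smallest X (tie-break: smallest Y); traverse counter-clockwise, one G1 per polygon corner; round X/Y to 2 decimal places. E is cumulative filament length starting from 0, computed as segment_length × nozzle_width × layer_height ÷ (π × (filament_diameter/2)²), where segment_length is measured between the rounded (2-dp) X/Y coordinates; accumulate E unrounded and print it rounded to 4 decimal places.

G0 X0.00 Y0.00 Z3.10
G1 X9.50 Y0.00 E0.1191
G1 X9.50 Y9.09 E0.2331
G1 X9.00 Y9.03 E0.2394
G1 X7.58 Y9.22 E0.2574
G1 X6.26 Y9.76 E0.2753
G1 X5.13 Y10.63 E0.2932
G1 X4.26 Y11.76 E0.3111
G1 X3.72 Y13.08 E0.3289
G1 X3.53 Y14.50 E0.3469
G1 X3.72 Y15.92 E0.3649
G1 X4.26 Y17.24 E0.3828
G1 X5.13 Y18.37 E0.4006
G1 X6.26 Y19.24 E0.4185
G1 X7.58 Y19.78 E0.4364
G1 X9.00 Y19.97 E0.4544
G1 X9.50 Y19.91 E0.4607
G1 X9.50 Y24.50 E0.5183
G1 X0.00 Y24.50 E0.6374
G1 X0.00 Y0.00 E0.9446

At z = 3.1 mm: the cube is present — its section is the full 9.5×24.5 rectangle; the cone at (9, 14.5) contributes a regular 24-gon of circumradius 5.471 (interpolated between r1=5.5 and r2=2 at t=0.008); Subtracting the remaining from the first: starting from the 9.5×24.5 cube, the cone at (9, 14.5) partially overlaps it — only the 51.92 mm² overlap (of its 92.96 mm²) is removed, clipping the outline — 1 connected region; the cube at (1.5, 13.5) is absent (z outside [14.5, 24.5]); After the difference (first − rest): none of the subtracted shapes is present at this height, so the result so far is unchanged — 1 connected region. The outline is a single polygon with 19 vertices. Extrusion per mm of travel: 0.8 × 0.1 / (π × 1.425²) = 0.012540. Accumulating E over each segment gives final E = 0.9446.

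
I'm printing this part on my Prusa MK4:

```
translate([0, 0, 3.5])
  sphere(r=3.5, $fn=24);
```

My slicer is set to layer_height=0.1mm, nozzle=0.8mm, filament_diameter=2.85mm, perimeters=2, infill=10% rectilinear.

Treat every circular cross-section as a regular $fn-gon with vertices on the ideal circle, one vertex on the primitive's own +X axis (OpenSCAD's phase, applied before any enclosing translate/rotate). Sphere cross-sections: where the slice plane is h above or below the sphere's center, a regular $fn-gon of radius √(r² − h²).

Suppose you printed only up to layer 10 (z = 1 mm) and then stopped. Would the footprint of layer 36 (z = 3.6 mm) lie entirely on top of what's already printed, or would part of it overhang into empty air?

Compare the two slices. At z = 1: the r=3.5 sphere contributes a regular 24-gon of circumradius √(3.5²−2.5²) = 2.449 (area = (24/2)·2.449²·sin(360°/24) = 18.63 mm²). At z = 3.6: the r=3.5 sphere contributes a regular 24-gon of circumradius √(3.5²−0.1²) = 3.499 (area = (24/2)·3.499²·sin(360°/24) = 38.02 mm²). Checking containment: at z = 3.6 the cross-section extends beyond the z = 1 cross-section by about 19.38 mm².

part overhangs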